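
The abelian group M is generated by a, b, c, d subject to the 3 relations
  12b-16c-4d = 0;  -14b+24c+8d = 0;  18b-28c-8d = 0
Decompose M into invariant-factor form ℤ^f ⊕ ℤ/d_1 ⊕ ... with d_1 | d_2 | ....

rank_ℚ(R)=3; free=4−3=1
SNF(R) diag = [2, 4, 4] → torsion [2, 4, 4]

Answer: M ≅ ℤ^1 ⊕ ℤ/2 ⊕ ℤ/4 ⊕ ℤ/4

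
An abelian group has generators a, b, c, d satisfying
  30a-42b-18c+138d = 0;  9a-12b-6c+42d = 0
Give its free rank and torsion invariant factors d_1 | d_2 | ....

Answer: M ≅ ℤ^2 ⊕ ℤ/3 ⊕ ℤ/6

Derivation:
rank_ℚ(R)=2; free=4−2=2
SNF(R) diag = [3, 6] → torsion [3, 6]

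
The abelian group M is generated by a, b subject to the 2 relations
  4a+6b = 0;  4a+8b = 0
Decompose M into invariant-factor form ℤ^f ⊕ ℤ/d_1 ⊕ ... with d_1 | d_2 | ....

rank_ℚ(R)=2; free=2−2=0
SNF(R) diag = [2, 4] → torsion [2, 4]

Answer: M ≅ ℤ/2 ⊕ ℤ/4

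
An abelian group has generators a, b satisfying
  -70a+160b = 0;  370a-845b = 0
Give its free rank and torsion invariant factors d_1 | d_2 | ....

Answer: M ≅ ℤ/5 ⊕ ℤ/10

Derivation:
rank_ℚ(R)=2; free=2−2=0
SNF(R) diag = [5, 10] → torsion [5, 10]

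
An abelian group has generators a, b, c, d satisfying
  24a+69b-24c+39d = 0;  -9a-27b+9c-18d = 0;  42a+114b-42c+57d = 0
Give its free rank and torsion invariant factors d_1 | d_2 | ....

Answer: M ≅ ℤ^1 ⊕ ℤ/3 ⊕ ℤ/9 ⊕ ℤ/9

Derivation:
rank_ℚ(R)=3; free=4−3=1
SNF(R) diag = [3, 9, 9] → torsion [3, 9, 9]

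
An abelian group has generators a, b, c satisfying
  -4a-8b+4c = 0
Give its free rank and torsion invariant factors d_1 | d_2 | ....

Answer: M ≅ ℤ^2 ⊕ ℤ/4

Derivation:
rank_ℚ(R)=1; free=3−1=2
SNF(R) diag = [4] → torsion [4]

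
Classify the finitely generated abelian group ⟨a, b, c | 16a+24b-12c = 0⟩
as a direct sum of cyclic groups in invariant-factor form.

Answer: M ≅ ℤ^2 ⊕ ℤ/4

Derivation:
rank_ℚ(R)=1; free=3−1=2
SNF(R) diag = [4] → torsion [4]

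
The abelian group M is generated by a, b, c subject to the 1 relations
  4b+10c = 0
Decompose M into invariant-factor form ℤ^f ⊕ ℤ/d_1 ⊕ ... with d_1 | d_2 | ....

rank_ℚ(R)=1; free=3−1=2
SNF(R) diag = [2] → torsion [2]

Answer: M ≅ ℤ^2 ⊕ ℤ/2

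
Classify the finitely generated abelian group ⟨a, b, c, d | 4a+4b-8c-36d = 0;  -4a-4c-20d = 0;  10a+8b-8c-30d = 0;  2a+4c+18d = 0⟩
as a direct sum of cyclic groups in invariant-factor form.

rank_ℚ(R)=4; free=4−4=0
SNF(R) diag = [2, 4, 4, 8] → torsion [2, 4, 4, 8]

Answer: M ≅ ℤ/2 ⊕ ℤ/4 ⊕ ℤ/4 ⊕ ℤ/8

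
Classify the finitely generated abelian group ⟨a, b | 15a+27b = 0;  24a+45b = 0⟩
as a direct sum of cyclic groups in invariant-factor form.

Answer: M ≅ ℤ/3 ⊕ ℤ/9

Derivation:
rank_ℚ(R)=2; free=2−2=0
SNF(R) diag = [3, 9] → torsion [3, 9]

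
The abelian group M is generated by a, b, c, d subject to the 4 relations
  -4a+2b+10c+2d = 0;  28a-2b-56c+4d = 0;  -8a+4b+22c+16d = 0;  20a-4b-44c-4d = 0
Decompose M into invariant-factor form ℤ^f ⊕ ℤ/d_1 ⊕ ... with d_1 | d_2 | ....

rank_ℚ(R)=4; free=4−4=0
SNF(R) diag = [2, 2, 6, 12] → torsion [2, 2, 6, 12]

Answer: M ≅ ℤ/2 ⊕ ℤ/2 ⊕ ℤ/6 ⊕ ℤ/12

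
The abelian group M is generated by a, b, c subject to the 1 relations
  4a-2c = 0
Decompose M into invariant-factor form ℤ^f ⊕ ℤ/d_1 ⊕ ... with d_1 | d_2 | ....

Answer: M ≅ ℤ^2 ⊕ ℤ/2

Derivation:
rank_ℚ(R)=1; free=3−1=2
SNF(R) diag = [2] → torsion [2]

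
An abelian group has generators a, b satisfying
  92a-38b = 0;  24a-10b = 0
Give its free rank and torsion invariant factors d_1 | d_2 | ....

Answer: M ≅ ℤ/2 ⊕ ℤ/4

Derivation:
rank_ℚ(R)=2; free=2−2=0
SNF(R) diag = [2, 4] → torsion [2, 4]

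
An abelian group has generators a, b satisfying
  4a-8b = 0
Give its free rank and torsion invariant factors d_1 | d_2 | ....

Answer: M ≅ ℤ^1 ⊕ ℤ/4

Derivation:
rank_ℚ(R)=1; free=2−1=1
SNF(R) diag = [4] → torsion [4]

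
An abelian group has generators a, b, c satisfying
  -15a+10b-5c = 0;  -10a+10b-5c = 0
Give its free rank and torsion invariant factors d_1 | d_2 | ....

rank_ℚ(R)=2; free=3−2=1
SNF(R) diag = [5, 5] → torsion [5, 5]

Answer: M ≅ ℤ^1 ⊕ ℤ/5 ⊕ ℤ/5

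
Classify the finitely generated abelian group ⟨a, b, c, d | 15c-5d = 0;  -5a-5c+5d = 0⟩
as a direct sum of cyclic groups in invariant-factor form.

rank_ℚ(R)=2; free=4−2=2
SNF(R) diag = [5, 5] → torsion [5, 5]

Answer: M ≅ ℤ^2 ⊕ ℤ/5 ⊕ ℤ/5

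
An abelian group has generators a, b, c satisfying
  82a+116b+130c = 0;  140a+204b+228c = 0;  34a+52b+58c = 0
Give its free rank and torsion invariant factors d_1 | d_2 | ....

Answer: M ≅ ℤ/2 ⊕ ℤ/4 ⊕ ℤ/8

Derivation:
rank_ℚ(R)=3; free=3−3=0
SNF(R) diag = [2, 4, 8] → torsion [2, 4, 8]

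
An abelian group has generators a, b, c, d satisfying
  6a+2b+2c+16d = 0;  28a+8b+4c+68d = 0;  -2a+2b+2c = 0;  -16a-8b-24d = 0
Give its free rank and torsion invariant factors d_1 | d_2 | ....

Answer: M ≅ ℤ/2 ⊕ ℤ/4 ⊕ ℤ/8 ⊕ ℤ/16

Derivation:
rank_ℚ(R)=4; free=4−4=0
SNF(R) diag = [2, 4, 8, 16] → torsion [2, 4, 8, 16]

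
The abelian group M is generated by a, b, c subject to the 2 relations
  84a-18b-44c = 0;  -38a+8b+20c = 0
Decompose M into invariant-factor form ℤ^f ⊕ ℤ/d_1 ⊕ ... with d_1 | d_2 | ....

rank_ℚ(R)=2; free=3−2=1
SNF(R) diag = [2, 2] → torsion [2, 2]

Answer: M ≅ ℤ^1 ⊕ ℤ/2 ⊕ ℤ/2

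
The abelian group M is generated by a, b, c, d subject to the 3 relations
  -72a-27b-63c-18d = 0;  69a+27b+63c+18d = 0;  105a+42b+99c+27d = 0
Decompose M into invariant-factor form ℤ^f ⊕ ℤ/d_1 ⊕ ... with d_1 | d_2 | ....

rank_ℚ(R)=3; free=4−3=1
SNF(R) diag = [3, 3, 9] → torsion [3, 3, 9]

Answer: M ≅ ℤ^1 ⊕ ℤ/3 ⊕ ℤ/3 ⊕ ℤ/9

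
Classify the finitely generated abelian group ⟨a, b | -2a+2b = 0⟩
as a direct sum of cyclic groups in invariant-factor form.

Answer: M ≅ ℤ^1 ⊕ ℤ/2

Derivation:
rank_ℚ(R)=1; free=2−1=1
SNF(R) diag = [2] → torsion [2]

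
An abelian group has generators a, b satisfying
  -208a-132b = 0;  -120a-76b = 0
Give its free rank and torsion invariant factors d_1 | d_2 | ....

Answer: M ≅ ℤ/4 ⊕ ℤ/8

Derivation:
rank_ℚ(R)=2; free=2−2=0
SNF(R) diag = [4, 8] → torsion [4, 8]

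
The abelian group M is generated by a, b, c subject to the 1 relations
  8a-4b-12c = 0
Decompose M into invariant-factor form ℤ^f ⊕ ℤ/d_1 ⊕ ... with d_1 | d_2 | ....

Answer: M ≅ ℤ^2 ⊕ ℤ/4

Derivation:
rank_ℚ(R)=1; free=3−1=2
SNF(R) diag = [4] → torsion [4]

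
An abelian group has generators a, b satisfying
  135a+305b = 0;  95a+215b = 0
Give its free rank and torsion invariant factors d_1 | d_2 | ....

rank_ℚ(R)=2; free=2−2=0
SNF(R) diag = [5, 10] → torsion [5, 10]

Answer: M ≅ ℤ/5 ⊕ ℤ/10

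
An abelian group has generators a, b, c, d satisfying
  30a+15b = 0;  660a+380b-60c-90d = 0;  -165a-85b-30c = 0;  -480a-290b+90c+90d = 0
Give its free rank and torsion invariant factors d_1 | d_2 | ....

Answer: M ≅ ℤ/5 ⊕ ℤ/15 ⊕ ℤ/30 ⊕ ℤ/90

Derivation:
rank_ℚ(R)=4; free=4−4=0
SNF(R) diag = [5, 15, 30, 90] → torsion [5, 15, 30, 90]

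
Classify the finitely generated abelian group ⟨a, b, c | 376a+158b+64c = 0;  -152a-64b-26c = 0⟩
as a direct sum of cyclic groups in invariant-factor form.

rank_ℚ(R)=2; free=3−2=1
SNF(R) diag = [2, 6] → torsion [2, 6]

Answer: M ≅ ℤ^1 ⊕ ℤ/2 ⊕ ℤ/6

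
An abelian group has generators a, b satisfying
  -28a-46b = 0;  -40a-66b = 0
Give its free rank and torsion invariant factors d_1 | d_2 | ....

rank_ℚ(R)=2; free=2−2=0
SNF(R) diag = [2, 4] → torsion [2, 4]

Answer: M ≅ ℤ/2 ⊕ ℤ/4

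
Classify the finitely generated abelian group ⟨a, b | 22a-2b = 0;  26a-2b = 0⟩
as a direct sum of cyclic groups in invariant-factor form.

Answer: M ≅ ℤ/2 ⊕ ℤ/4

Derivation:
rank_ℚ(R)=2; free=2−2=0
SNF(R) diag = [2, 4] → torsion [2, 4]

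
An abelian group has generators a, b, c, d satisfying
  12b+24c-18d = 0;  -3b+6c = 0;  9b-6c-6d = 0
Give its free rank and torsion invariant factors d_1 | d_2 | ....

Answer: M ≅ ℤ^1 ⊕ ℤ/3 ⊕ ℤ/6 ⊕ ℤ/12

Derivation:
rank_ℚ(R)=3; free=4−3=1
SNF(R) diag = [3, 6, 12] → torsion [3, 6, 12]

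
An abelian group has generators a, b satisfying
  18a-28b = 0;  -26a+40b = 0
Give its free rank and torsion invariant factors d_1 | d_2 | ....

rank_ℚ(R)=2; free=2−2=0
SNF(R) diag = [2, 4] → torsion [2, 4]

Answer: M ≅ ℤ/2 ⊕ ℤ/4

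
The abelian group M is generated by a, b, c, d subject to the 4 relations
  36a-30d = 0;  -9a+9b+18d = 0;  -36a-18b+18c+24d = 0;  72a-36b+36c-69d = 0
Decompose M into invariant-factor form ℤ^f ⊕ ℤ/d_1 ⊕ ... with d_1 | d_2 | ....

Answer: M ≅ ℤ/3 ⊕ ℤ/9 ⊕ ℤ/18 ⊕ ℤ/36

Derivation:
rank_ℚ(R)=4; free=4−4=0
SNF(R) diag = [3, 9, 18, 36] → torsion [3, 9, 18, 36]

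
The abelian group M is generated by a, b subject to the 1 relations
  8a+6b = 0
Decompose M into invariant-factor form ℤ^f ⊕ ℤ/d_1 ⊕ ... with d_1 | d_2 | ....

Answer: M ≅ ℤ^1 ⊕ ℤ/2

Derivation:
rank_ℚ(R)=1; free=2−1=1
SNF(R) diag = [2] → torsion [2]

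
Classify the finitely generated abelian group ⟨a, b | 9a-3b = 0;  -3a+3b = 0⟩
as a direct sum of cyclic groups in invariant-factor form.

rank_ℚ(R)=2; free=2−2=0
SNF(R) diag = [3, 6] → torsion [3, 6]

Answer: M ≅ ℤ/3 ⊕ ℤ/6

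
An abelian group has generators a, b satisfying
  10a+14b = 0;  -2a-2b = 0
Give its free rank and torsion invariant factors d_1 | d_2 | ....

rank_ℚ(R)=2; free=2−2=0
SNF(R) diag = [2, 4] → torsion [2, 4]

Answer: M ≅ ℤ/2 ⊕ ℤ/4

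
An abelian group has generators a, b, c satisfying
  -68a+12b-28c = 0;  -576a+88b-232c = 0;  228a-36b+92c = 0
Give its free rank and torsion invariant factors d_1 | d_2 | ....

Answer: M ≅ ℤ/4 ⊕ ℤ/8 ⊕ ℤ/8

Derivation:
rank_ℚ(R)=3; free=3−3=0
SNF(R) diag = [4, 8, 8] → torsion [4, 8, 8]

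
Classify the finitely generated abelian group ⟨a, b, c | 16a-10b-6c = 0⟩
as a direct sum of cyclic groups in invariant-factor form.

rank_ℚ(R)=1; free=3−1=2
SNF(R) diag = [2] → torsion [2]

Answer: M ≅ ℤ^2 ⊕ ℤ/2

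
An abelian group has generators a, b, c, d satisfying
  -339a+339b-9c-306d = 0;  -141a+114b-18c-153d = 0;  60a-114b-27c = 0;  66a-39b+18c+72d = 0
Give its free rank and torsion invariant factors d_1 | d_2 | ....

rank_ℚ(R)=4; free=4−4=0
SNF(R) diag = [3, 9, 27, 81] → torsion [3, 9, 27, 81]

Answer: M ≅ ℤ/3 ⊕ ℤ/9 ⊕ ℤ/27 ⊕ ℤ/81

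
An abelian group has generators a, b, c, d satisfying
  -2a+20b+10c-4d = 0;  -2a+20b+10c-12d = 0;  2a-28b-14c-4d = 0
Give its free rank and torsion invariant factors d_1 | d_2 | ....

rank_ℚ(R)=3; free=4−3=1
SNF(R) diag = [2, 4, 8] → torsion [2, 4, 8]

Answer: M ≅ ℤ^1 ⊕ ℤ/2 ⊕ ℤ/4 ⊕ ℤ/8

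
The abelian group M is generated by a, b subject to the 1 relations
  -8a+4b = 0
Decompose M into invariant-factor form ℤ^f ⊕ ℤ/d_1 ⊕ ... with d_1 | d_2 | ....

Answer: M ≅ ℤ^1 ⊕ ℤ/4

Derivation:
rank_ℚ(R)=1; free=2−1=1
SNF(R) diag = [4] → torsion [4]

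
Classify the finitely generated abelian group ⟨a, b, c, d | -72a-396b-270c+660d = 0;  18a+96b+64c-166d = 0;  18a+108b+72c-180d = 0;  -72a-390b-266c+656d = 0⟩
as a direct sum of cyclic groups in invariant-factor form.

Answer: M ≅ ℤ/2 ⊕ ℤ/6 ⊕ ℤ/18 ⊕ ℤ/18

Derivation:
rank_ℚ(R)=4; free=4−4=0
SNF(R) diag = [2, 6, 18, 18] → torsion [2, 6, 18, 18]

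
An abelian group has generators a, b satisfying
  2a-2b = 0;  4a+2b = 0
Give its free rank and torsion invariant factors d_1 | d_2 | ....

rank_ℚ(R)=2; free=2−2=0
SNF(R) diag = [2, 6] → torsion [2, 6]

Answer: M ≅ ℤ/2 ⊕ ℤ/6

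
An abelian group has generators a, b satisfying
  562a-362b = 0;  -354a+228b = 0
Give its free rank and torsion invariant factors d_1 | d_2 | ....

rank_ℚ(R)=2; free=2−2=0
SNF(R) diag = [2, 6] → torsion [2, 6]

Answer: M ≅ ℤ/2 ⊕ ℤ/6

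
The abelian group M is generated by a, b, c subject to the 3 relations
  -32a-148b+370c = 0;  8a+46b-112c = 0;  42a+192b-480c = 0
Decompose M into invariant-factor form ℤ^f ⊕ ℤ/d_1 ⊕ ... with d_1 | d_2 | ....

Answer: M ≅ ℤ/2 ⊕ ℤ/6 ⊕ ℤ/18

Derivation:
rank_ℚ(R)=3; free=3−3=0
SNF(R) diag = [2, 6, 18] → torsion [2, 6, 18]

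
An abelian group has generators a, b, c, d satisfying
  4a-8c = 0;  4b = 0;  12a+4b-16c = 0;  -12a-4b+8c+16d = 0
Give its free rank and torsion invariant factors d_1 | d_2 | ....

Answer: M ≅ ℤ/4 ⊕ ℤ/4 ⊕ ℤ/8 ⊕ ℤ/16

Derivation:
rank_ℚ(R)=4; free=4−4=0
SNF(R) diag = [4, 4, 8, 16] → torsion [4, 4, 8, 16]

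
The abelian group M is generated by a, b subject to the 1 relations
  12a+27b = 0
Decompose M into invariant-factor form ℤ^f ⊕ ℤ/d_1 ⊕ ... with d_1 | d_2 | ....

rank_ℚ(R)=1; free=2−1=1
SNF(R) diag = [3] → torsion [3]

Answer: M ≅ ℤ^1 ⊕ ℤ/3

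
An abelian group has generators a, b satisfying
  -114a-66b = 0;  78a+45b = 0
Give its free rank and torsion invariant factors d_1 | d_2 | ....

rank_ℚ(R)=2; free=2−2=0
SNF(R) diag = [3, 6] → torsion [3, 6]

Answer: M ≅ ℤ/3 ⊕ ℤ/6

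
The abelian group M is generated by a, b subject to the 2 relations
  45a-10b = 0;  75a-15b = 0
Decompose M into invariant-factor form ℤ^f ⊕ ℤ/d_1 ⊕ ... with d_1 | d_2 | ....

rank_ℚ(R)=2; free=2−2=0
SNF(R) diag = [5, 15] → torsion [5, 15]

Answer: M ≅ ℤ/5 ⊕ ℤ/15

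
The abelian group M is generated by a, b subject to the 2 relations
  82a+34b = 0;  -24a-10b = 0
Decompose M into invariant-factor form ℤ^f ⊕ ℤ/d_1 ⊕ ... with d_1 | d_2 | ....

rank_ℚ(R)=2; free=2−2=0
SNF(R) diag = [2, 2] → torsion [2, 2]

Answer: M ≅ ℤ/2 ⊕ ℤ/2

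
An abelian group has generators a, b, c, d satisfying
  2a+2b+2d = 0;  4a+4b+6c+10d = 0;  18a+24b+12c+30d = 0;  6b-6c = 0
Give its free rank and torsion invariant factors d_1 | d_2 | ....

Answer: M ≅ ℤ/2 ⊕ ℤ/6 ⊕ ℤ/6 ⊕ ℤ/6

Derivation:
rank_ℚ(R)=4; free=4−4=0
SNF(R) diag = [2, 6, 6, 6] → torsion [2, 6, 6, 6]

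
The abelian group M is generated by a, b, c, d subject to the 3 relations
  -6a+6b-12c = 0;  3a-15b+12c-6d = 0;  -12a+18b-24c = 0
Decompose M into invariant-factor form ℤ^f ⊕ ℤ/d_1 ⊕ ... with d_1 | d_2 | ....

rank_ℚ(R)=3; free=4−3=1
SNF(R) diag = [3, 6, 12] → torsion [3, 6, 12]

Answer: M ≅ ℤ^1 ⊕ ℤ/3 ⊕ ℤ/6 ⊕ ℤ/12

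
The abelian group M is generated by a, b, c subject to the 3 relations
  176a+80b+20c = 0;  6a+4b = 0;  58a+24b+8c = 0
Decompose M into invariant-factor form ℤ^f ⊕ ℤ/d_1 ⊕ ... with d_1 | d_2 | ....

Answer: M ≅ ℤ/2 ⊕ ℤ/4 ⊕ ℤ/4

Derivation:
rank_ℚ(R)=3; free=3−3=0
SNF(R) diag = [2, 4, 4] → torsion [2, 4, 4]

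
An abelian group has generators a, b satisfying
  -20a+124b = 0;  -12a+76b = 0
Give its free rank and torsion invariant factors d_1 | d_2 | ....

rank_ℚ(R)=2; free=2−2=0
SNF(R) diag = [4, 8] → torsion [4, 8]

Answer: M ≅ ℤ/4 ⊕ ℤ/8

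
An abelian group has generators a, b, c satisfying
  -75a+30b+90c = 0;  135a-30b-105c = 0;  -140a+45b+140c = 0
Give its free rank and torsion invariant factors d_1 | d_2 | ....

Answer: M ≅ ℤ/5 ⊕ ℤ/15 ⊕ ℤ/45

Derivation:
rank_ℚ(R)=3; free=3−3=0
SNF(R) diag = [5, 15, 45] → torsion [5, 15, 45]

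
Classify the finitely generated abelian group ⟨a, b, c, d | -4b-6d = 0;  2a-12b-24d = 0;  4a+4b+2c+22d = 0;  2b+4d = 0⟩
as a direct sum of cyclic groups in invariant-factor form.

Answer: M ≅ ℤ/2 ⊕ ℤ/2 ⊕ ℤ/2 ⊕ ℤ/2

Derivation:
rank_ℚ(R)=4; free=4−4=0
SNF(R) diag = [2, 2, 2, 2] → torsion [2, 2, 2, 2]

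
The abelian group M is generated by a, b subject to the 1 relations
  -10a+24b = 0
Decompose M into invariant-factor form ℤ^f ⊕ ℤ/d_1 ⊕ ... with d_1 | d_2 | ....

rank_ℚ(R)=1; free=2−1=1
SNF(R) diag = [2] → torsion [2]

Answer: M ≅ ℤ^1 ⊕ ℤ/2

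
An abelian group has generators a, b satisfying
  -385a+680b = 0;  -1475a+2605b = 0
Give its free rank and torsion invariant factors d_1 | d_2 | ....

rank_ℚ(R)=2; free=2−2=0
SNF(R) diag = [5, 15] → torsion [5, 15]

Answer: M ≅ ℤ/5 ⊕ ℤ/15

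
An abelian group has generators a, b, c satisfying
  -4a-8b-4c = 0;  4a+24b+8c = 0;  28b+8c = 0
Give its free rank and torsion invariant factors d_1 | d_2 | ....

rank_ℚ(R)=3; free=3−3=0
SNF(R) diag = [4, 4, 4] → torsion [4, 4, 4]

Answer: M ≅ ℤ/4 ⊕ ℤ/4 ⊕ ℤ/4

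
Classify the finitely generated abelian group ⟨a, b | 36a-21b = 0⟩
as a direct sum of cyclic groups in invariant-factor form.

rank_ℚ(R)=1; free=2−1=1
SNF(R) diag = [3] → torsion [3]

Answer: M ≅ ℤ^1 ⊕ ℤ/3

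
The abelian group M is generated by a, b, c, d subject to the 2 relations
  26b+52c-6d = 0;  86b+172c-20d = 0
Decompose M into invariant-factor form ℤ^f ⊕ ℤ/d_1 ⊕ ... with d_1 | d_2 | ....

rank_ℚ(R)=2; free=4−2=2
SNF(R) diag = [2, 2] → torsion [2, 2]

Answer: M ≅ ℤ^2 ⊕ ℤ/2 ⊕ ℤ/2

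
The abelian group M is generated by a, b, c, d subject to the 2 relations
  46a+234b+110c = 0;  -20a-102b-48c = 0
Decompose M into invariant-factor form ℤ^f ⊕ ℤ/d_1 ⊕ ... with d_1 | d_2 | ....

rank_ℚ(R)=2; free=4−2=2
SNF(R) diag = [2, 2] → torsion [2, 2]

Answer: M ≅ ℤ^2 ⊕ ℤ/2 ⊕ ℤ/2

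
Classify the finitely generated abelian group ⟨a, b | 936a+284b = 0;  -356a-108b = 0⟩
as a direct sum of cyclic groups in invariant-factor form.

rank_ℚ(R)=2; free=2−2=0
SNF(R) diag = [4, 4] → torsion [4, 4]

Answer: M ≅ ℤ/4 ⊕ ℤ/4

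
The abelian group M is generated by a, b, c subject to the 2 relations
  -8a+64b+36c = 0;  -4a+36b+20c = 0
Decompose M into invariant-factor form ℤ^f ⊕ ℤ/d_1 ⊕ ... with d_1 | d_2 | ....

rank_ℚ(R)=2; free=3−2=1
SNF(R) diag = [4, 4] → torsion [4, 4]

Answer: M ≅ ℤ^1 ⊕ ℤ/4 ⊕ ℤ/4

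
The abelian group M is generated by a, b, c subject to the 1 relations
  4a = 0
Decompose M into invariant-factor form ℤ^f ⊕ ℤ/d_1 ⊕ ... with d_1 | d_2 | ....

rank_ℚ(R)=1; free=3−1=2
SNF(R) diag = [4] → torsion [4]

Answer: M ≅ ℤ^2 ⊕ ℤ/4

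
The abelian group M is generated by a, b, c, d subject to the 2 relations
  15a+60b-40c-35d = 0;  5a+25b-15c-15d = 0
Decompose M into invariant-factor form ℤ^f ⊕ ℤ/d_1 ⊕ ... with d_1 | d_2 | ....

rank_ℚ(R)=2; free=4−2=2
SNF(R) diag = [5, 5] → torsion [5, 5]

Answer: M ≅ ℤ^2 ⊕ ℤ/5 ⊕ ℤ/5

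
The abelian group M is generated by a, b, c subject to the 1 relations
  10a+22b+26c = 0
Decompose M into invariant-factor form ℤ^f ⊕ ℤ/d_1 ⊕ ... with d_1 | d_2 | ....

Answer: M ≅ ℤ^2 ⊕ ℤ/2

Derivation:
rank_ℚ(R)=1; free=3−1=2
SNF(R) diag = [2] → torsion [2]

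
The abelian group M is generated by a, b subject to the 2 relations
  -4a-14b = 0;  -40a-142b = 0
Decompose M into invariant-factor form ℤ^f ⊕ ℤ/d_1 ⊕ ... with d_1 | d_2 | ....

Answer: M ≅ ℤ/2 ⊕ ℤ/4

Derivation:
rank_ℚ(R)=2; free=2−2=0
SNF(R) diag = [2, 4] → torsion [2, 4]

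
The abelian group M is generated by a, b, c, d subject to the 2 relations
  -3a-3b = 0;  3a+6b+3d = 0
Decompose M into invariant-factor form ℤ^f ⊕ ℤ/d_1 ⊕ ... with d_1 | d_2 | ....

Answer: M ≅ ℤ^2 ⊕ ℤ/3 ⊕ ℤ/3

Derivation:
rank_ℚ(R)=2; free=4−2=2
SNF(R) diag = [3, 3] → torsion [3, 3]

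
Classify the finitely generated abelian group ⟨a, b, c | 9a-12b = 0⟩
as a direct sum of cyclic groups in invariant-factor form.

rank_ℚ(R)=1; free=3−1=2
SNF(R) diag = [3] → torsion [3]

Answer: M ≅ ℤ^2 ⊕ ℤ/3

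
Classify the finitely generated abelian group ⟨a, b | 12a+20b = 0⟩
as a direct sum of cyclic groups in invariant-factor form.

rank_ℚ(R)=1; free=2−1=1
SNF(R) diag = [4] → torsion [4]

Answer: M ≅ ℤ^1 ⊕ ℤ/4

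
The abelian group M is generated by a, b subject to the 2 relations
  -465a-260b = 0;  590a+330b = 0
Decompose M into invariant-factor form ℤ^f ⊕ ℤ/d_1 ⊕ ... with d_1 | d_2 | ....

Answer: M ≅ ℤ/5 ⊕ ℤ/10

Derivation:
rank_ℚ(R)=2; free=2−2=0
SNF(R) diag = [5, 10] → torsion [5, 10]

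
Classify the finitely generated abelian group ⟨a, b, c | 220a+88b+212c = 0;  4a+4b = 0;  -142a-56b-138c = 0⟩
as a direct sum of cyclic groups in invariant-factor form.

Answer: M ≅ ℤ/2 ⊕ ℤ/4 ⊕ ℤ/8

Derivation:
rank_ℚ(R)=3; free=3−3=0
SNF(R) diag = [2, 4, 8] → torsion [2, 4, 8]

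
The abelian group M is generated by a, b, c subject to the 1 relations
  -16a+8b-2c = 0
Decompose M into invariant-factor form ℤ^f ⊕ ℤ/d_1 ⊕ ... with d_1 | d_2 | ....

rank_ℚ(R)=1; free=3−1=2
SNF(R) diag = [2] → torsion [2]

Answer: M ≅ ℤ^2 ⊕ ℤ/2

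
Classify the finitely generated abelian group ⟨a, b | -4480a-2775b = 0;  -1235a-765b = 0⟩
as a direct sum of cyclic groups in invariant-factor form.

Answer: M ≅ ℤ/5 ⊕ ℤ/15

Derivation:
rank_ℚ(R)=2; free=2−2=0
SNF(R) diag = [5, 15] → torsion [5, 15]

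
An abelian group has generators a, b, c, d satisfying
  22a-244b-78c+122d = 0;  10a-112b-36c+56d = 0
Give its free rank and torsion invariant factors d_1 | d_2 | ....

rank_ℚ(R)=2; free=4−2=2
SNF(R) diag = [2, 6] → torsion [2, 6]

Answer: M ≅ ℤ^2 ⊕ ℤ/2 ⊕ ℤ/6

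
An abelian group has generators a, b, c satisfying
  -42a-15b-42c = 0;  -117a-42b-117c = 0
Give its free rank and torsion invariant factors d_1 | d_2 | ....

rank_ℚ(R)=2; free=3−2=1
SNF(R) diag = [3, 3] → torsion [3, 3]

Answer: M ≅ ℤ^1 ⊕ ℤ/3 ⊕ ℤ/3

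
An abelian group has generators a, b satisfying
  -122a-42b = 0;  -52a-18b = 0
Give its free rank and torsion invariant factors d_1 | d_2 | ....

Answer: M ≅ ℤ/2 ⊕ ℤ/6

Derivation:
rank_ℚ(R)=2; free=2−2=0
SNF(R) diag = [2, 6] → torsion [2, 6]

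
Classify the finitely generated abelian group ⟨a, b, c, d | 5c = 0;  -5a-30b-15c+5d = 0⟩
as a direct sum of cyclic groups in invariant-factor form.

rank_ℚ(R)=2; free=4−2=2
SNF(R) diag = [5, 5] → torsion [5, 5]

Answer: M ≅ ℤ^2 ⊕ ℤ/5 ⊕ ℤ/5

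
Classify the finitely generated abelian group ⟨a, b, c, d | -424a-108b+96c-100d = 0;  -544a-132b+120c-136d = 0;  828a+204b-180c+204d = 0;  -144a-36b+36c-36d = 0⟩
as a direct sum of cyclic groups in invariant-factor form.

rank_ℚ(R)=4; free=4−4=0
SNF(R) diag = [4, 12, 12, 36] → torsion [4, 12, 12, 36]

Answer: M ≅ ℤ/4 ⊕ ℤ/12 ⊕ ℤ/12 ⊕ ℤ/36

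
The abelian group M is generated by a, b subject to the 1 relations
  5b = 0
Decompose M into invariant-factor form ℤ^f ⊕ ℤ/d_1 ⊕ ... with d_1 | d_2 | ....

rank_ℚ(R)=1; free=2−1=1
SNF(R) diag = [5] → torsion [5]

Answer: M ≅ ℤ^1 ⊕ ℤ/5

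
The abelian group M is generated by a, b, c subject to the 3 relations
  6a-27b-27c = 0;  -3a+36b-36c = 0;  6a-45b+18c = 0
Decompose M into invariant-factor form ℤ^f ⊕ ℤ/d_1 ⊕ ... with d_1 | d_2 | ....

Answer: M ≅ ℤ/3 ⊕ ℤ/9 ⊕ ℤ/27

Derivation:
rank_ℚ(R)=3; free=3−3=0
SNF(R) diag = [3, 9, 27] → torsion [3, 9, 27]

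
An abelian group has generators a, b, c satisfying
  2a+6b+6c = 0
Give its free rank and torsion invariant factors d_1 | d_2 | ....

Answer: M ≅ ℤ^2 ⊕ ℤ/2

Derivation:
rank_ℚ(R)=1; free=3−1=2
SNF(R) diag = [2] → torsion [2]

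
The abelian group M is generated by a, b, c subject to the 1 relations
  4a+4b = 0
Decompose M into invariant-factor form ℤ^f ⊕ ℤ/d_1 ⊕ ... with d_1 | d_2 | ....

Answer: M ≅ ℤ^2 ⊕ ℤ/4

Derivation:
rank_ℚ(R)=1; free=3−1=2
SNF(R) diag = [4] → torsion [4]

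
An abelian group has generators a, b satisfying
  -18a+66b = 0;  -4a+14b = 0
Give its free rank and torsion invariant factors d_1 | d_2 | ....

rank_ℚ(R)=2; free=2−2=0
SNF(R) diag = [2, 6] → torsion [2, 6]

Answer: M ≅ ℤ/2 ⊕ ℤ/6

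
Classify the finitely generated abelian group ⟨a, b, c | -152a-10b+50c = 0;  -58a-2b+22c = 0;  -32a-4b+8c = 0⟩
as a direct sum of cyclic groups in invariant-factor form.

rank_ℚ(R)=3; free=3−3=0
SNF(R) diag = [2, 6, 12] → torsion [2, 6, 12]

Answer: M ≅ ℤ/2 ⊕ ℤ/6 ⊕ ℤ/12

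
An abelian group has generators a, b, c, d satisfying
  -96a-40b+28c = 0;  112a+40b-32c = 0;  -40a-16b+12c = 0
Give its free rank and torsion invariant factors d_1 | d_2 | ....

Answer: M ≅ ℤ^1 ⊕ ℤ/4 ⊕ ℤ/8 ⊕ ℤ/8

Derivation:
rank_ℚ(R)=3; free=4−3=1
SNF(R) diag = [4, 8, 8] → torsion [4, 8, 8]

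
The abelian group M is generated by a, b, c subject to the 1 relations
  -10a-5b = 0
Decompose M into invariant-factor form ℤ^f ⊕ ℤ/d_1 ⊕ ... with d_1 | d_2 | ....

rank_ℚ(R)=1; free=3−1=2
SNF(R) diag = [5] → torsion [5]

Answer: M ≅ ℤ^2 ⊕ ℤ/5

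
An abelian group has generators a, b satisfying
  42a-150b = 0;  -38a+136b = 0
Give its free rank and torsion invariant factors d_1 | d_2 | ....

Answer: M ≅ ℤ/2 ⊕ ℤ/6

Derivation:
rank_ℚ(R)=2; free=2−2=0
SNF(R) diag = [2, 6] → torsion [2, 6]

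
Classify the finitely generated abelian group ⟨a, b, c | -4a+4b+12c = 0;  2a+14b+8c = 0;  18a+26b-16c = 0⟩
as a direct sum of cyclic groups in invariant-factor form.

rank_ℚ(R)=3; free=3−3=0
SNF(R) diag = [2, 4, 4] → torsion [2, 4, 4]

Answer: M ≅ ℤ/2 ⊕ ℤ/4 ⊕ ℤ/4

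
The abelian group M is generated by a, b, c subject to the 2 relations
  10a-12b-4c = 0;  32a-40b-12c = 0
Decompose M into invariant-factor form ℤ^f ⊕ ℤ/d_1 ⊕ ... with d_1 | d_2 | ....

rank_ℚ(R)=2; free=3−2=1
SNF(R) diag = [2, 4] → torsion [2, 4]

Answer: M ≅ ℤ^1 ⊕ ℤ/2 ⊕ ℤ/4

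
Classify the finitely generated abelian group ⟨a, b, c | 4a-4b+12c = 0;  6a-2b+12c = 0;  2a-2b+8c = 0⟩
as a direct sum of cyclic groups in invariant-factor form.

rank_ℚ(R)=3; free=3−3=0
SNF(R) diag = [2, 4, 4] → torsion [2, 4, 4]

Answer: M ≅ ℤ/2 ⊕ ℤ/4 ⊕ ℤ/4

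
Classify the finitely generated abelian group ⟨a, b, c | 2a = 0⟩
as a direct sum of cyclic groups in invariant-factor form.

Answer: M ≅ ℤ^2 ⊕ ℤ/2

Derivation:
rank_ℚ(R)=1; free=3−1=2
SNF(R) diag = [2] → torsion [2]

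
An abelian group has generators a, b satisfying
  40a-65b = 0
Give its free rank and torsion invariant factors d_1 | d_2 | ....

rank_ℚ(R)=1; free=2−1=1
SNF(R) diag = [5] → torsion [5]

Answer: M ≅ ℤ^1 ⊕ ℤ/5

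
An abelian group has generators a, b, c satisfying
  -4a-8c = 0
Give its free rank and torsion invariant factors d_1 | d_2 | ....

Answer: M ≅ ℤ^2 ⊕ ℤ/4

Derivation:
rank_ℚ(R)=1; free=3−1=2
SNF(R) diag = [4] → torsion [4]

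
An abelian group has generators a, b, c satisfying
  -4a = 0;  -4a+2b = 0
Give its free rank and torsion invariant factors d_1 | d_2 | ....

rank_ℚ(R)=2; free=3−2=1
SNF(R) diag = [2, 4] → torsion [2, 4]

Answer: M ≅ ℤ^1 ⊕ ℤ/2 ⊕ ℤ/4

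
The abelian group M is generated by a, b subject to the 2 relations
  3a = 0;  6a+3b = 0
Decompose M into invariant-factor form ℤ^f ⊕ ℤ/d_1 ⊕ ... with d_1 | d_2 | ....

Answer: M ≅ ℤ/3 ⊕ ℤ/3

Derivation:
rank_ℚ(R)=2; free=2−2=0
SNF(R) diag = [3, 3] → torsion [3, 3]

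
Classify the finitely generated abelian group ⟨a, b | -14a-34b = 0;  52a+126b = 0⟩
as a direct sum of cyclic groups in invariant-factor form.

Answer: M ≅ ℤ/2 ⊕ ℤ/2

Derivation:
rank_ℚ(R)=2; free=2−2=0
SNF(R) diag = [2, 2] → torsion [2, 2]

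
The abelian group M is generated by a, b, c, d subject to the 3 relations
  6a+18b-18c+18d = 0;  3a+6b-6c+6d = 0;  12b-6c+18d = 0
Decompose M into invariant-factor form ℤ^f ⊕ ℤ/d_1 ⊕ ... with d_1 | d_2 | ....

rank_ℚ(R)=3; free=4−3=1
SNF(R) diag = [3, 6, 6] → torsion [3, 6, 6]

Answer: M ≅ ℤ^1 ⊕ ℤ/3 ⊕ ℤ/6 ⊕ ℤ/6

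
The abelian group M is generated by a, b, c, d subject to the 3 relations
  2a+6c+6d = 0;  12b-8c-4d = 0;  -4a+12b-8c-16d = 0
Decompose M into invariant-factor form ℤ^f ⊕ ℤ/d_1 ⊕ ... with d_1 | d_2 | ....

Answer: M ≅ ℤ^1 ⊕ ℤ/2 ⊕ ℤ/4 ⊕ ℤ/12

Derivation:
rank_ℚ(R)=3; free=4−3=1
SNF(R) diag = [2, 4, 12] → torsion [2, 4, 12]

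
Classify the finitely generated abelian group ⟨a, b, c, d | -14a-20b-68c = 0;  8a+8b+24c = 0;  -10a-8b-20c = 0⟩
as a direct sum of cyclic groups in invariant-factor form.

Answer: M ≅ ℤ^1 ⊕ ℤ/2 ⊕ ℤ/4 ⊕ ℤ/8

Derivation:
rank_ℚ(R)=3; free=4−3=1
SNF(R) diag = [2, 4, 8] → torsion [2, 4, 8]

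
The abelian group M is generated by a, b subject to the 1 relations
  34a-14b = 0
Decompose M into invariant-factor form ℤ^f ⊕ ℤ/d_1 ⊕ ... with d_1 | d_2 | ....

rank_ℚ(R)=1; free=2−1=1
SNF(R) diag = [2] → torsion [2]

Answer: M ≅ ℤ^1 ⊕ ℤ/2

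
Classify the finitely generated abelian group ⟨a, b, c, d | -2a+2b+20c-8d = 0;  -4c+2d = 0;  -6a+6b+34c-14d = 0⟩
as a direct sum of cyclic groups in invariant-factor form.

rank_ℚ(R)=3; free=4−3=1
SNF(R) diag = [2, 2, 6] → torsion [2, 2, 6]

Answer: M ≅ ℤ^1 ⊕ ℤ/2 ⊕ ℤ/2 ⊕ ℤ/6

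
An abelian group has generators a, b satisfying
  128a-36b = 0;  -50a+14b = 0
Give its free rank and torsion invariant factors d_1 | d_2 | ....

rank_ℚ(R)=2; free=2−2=0
SNF(R) diag = [2, 4] → torsion [2, 4]

Answer: M ≅ ℤ/2 ⊕ ℤ/4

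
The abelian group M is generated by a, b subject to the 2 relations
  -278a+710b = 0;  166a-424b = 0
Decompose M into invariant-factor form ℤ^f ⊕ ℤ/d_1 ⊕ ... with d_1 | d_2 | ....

rank_ℚ(R)=2; free=2−2=0
SNF(R) diag = [2, 6] → torsion [2, 6]

Answer: M ≅ ℤ/2 ⊕ ℤ/6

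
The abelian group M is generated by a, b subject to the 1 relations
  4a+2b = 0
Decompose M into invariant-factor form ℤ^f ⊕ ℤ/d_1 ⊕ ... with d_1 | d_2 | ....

Answer: M ≅ ℤ^1 ⊕ ℤ/2

Derivation:
rank_ℚ(R)=1; free=2−1=1
SNF(R) diag = [2] → torsion [2]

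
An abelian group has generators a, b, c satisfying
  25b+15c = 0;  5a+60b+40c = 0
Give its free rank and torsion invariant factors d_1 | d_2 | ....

Answer: M ≅ ℤ^1 ⊕ ℤ/5 ⊕ ℤ/5

Derivation:
rank_ℚ(R)=2; free=3−2=1
SNF(R) diag = [5, 5] → torsion [5, 5]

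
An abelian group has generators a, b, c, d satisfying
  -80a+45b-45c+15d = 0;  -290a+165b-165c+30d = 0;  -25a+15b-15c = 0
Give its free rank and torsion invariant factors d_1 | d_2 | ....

Answer: M ≅ ℤ^1 ⊕ ℤ/5 ⊕ ℤ/15 ⊕ ℤ/15

Derivation:
rank_ℚ(R)=3; free=4−3=1
SNF(R) diag = [5, 15, 15] → torsion [5, 15, 15]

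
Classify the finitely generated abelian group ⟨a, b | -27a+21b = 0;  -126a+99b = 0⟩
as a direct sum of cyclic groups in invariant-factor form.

Answer: M ≅ ℤ/3 ⊕ ℤ/9

Derivation:
rank_ℚ(R)=2; free=2−2=0
SNF(R) diag = [3, 9] → torsion [3, 9]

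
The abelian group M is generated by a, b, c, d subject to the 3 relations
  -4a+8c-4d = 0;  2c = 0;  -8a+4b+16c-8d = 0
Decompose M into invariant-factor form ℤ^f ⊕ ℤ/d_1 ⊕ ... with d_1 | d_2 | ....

Answer: M ≅ ℤ^1 ⊕ ℤ/2 ⊕ ℤ/4 ⊕ ℤ/4

Derivation:
rank_ℚ(R)=3; free=4−3=1
SNF(R) diag = [2, 4, 4] → torsion [2, 4, 4]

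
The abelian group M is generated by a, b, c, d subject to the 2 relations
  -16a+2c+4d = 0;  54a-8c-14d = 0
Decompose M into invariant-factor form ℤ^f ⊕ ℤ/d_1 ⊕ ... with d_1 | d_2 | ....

rank_ℚ(R)=2; free=4−2=2
SNF(R) diag = [2, 2] → torsion [2, 2]

Answer: M ≅ ℤ^2 ⊕ ℤ/2 ⊕ ℤ/2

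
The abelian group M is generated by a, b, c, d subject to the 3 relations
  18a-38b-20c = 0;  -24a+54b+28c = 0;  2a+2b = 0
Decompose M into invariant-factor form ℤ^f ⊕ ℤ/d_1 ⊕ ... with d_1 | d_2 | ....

Answer: M ≅ ℤ^1 ⊕ ℤ/2 ⊕ ℤ/2 ⊕ ℤ/4

Derivation:
rank_ℚ(R)=3; free=4−3=1
SNF(R) diag = [2, 2, 4] → torsion [2, 2, 4]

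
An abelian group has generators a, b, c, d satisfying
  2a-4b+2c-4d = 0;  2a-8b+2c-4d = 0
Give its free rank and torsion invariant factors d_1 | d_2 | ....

Answer: M ≅ ℤ^2 ⊕ ℤ/2 ⊕ ℤ/4

Derivation:
rank_ℚ(R)=2; free=4−2=2
SNF(R) diag = [2, 4] → torsion [2, 4]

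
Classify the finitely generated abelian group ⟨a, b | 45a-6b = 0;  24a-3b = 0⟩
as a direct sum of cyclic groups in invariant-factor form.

Answer: M ≅ ℤ/3 ⊕ ℤ/3

Derivation:
rank_ℚ(R)=2; free=2−2=0
SNF(R) diag = [3, 3] → torsion [3, 3]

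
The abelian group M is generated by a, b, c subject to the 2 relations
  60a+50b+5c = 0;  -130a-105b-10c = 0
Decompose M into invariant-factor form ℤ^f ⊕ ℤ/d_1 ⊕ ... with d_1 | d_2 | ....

rank_ℚ(R)=2; free=3−2=1
SNF(R) diag = [5, 5] → torsion [5, 5]

Answer: M ≅ ℤ^1 ⊕ ℤ/5 ⊕ ℤ/5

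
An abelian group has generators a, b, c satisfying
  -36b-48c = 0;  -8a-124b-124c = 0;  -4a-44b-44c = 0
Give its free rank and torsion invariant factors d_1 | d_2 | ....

Answer: M ≅ ℤ/4 ⊕ ℤ/12 ⊕ ℤ/36

Derivation:
rank_ℚ(R)=3; free=3−3=0
SNF(R) diag = [4, 12, 36] → torsion [4, 12, 36]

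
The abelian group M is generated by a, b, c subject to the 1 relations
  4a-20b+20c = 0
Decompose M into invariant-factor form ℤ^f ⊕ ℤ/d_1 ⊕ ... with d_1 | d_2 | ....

Answer: M ≅ ℤ^2 ⊕ ℤ/4

Derivation:
rank_ℚ(R)=1; free=3−1=2
SNF(R) diag = [4] → torsion [4]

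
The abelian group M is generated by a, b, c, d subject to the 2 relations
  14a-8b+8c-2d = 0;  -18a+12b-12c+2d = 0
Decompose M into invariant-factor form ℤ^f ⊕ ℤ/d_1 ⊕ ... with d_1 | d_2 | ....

Answer: M ≅ ℤ^2 ⊕ ℤ/2 ⊕ ℤ/4

Derivation:
rank_ℚ(R)=2; free=4−2=2
SNF(R) diag = [2, 4] → torsion [2, 4]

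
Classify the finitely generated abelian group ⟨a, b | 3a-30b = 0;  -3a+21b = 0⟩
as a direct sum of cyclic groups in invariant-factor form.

Answer: M ≅ ℤ/3 ⊕ ℤ/9

Derivation:
rank_ℚ(R)=2; free=2−2=0
SNF(R) diag = [3, 9] → torsion [3, 9]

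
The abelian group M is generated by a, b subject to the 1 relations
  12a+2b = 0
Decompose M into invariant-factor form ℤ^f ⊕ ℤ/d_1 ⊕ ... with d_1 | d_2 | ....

Answer: M ≅ ℤ^1 ⊕ ℤ/2

Derivation:
rank_ℚ(R)=1; free=2−1=1
SNF(R) diag = [2] → torsion [2]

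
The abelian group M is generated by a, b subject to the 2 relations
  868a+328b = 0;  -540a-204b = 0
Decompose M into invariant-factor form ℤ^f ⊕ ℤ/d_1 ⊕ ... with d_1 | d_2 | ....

Answer: M ≅ ℤ/4 ⊕ ℤ/12

Derivation:
rank_ℚ(R)=2; free=2−2=0
SNF(R) diag = [4, 12] → torsion [4, 12]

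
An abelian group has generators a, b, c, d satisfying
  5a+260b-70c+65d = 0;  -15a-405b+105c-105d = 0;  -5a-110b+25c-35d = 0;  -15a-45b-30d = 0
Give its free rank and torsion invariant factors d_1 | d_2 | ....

rank_ℚ(R)=4; free=4−4=0
SNF(R) diag = [5, 15, 15, 15] → torsion [5, 15, 15, 15]

Answer: M ≅ ℤ/5 ⊕ ℤ/15 ⊕ ℤ/15 ⊕ ℤ/15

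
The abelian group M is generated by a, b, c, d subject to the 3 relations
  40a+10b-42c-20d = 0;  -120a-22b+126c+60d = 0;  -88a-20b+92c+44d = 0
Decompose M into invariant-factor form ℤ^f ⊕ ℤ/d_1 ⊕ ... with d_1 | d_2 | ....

rank_ℚ(R)=3; free=4−3=1
SNF(R) diag = [2, 4, 8] → torsion [2, 4, 8]

Answer: M ≅ ℤ^1 ⊕ ℤ/2 ⊕ ℤ/4 ⊕ ℤ/8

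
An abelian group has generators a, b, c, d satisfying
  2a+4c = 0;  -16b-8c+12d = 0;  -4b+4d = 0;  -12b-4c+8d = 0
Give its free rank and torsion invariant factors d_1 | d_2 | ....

Answer: M ≅ ℤ/2 ⊕ ℤ/4 ⊕ ℤ/4 ⊕ ℤ/4

Derivation:
rank_ℚ(R)=4; free=4−4=0
SNF(R) diag = [2, 4, 4, 4] → torsion [2, 4, 4, 4]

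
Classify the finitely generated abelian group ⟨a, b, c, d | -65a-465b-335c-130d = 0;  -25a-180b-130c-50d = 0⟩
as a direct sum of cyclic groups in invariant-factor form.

Answer: M ≅ ℤ^2 ⊕ ℤ/5 ⊕ ℤ/15

Derivation:
rank_ℚ(R)=2; free=4−2=2
SNF(R) diag = [5, 15] → torsion [5, 15]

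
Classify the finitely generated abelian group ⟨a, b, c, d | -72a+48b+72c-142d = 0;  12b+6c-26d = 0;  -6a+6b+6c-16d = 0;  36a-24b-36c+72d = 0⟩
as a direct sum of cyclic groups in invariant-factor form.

rank_ℚ(R)=4; free=4−4=0
SNF(R) diag = [2, 6, 6, 12] → torsion [2, 6, 6, 12]

Answer: M ≅ ℤ/2 ⊕ ℤ/6 ⊕ ℤ/6 ⊕ ℤ/12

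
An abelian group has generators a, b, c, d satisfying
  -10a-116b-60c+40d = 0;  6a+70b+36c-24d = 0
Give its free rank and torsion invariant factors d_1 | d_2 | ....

Answer: M ≅ ℤ^2 ⊕ ℤ/2 ⊕ ℤ/2

Derivation:
rank_ℚ(R)=2; free=4−2=2
SNF(R) diag = [2, 2] → torsion [2, 2]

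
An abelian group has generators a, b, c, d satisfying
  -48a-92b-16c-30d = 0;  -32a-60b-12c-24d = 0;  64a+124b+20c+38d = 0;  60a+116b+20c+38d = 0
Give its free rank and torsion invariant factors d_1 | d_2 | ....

Answer: M ≅ ℤ/2 ⊕ ℤ/4 ⊕ ℤ/4 ⊕ ℤ/4

Derivation:
rank_ℚ(R)=4; free=4−4=0
SNF(R) diag = [2, 4, 4, 4] → torsion [2, 4, 4, 4]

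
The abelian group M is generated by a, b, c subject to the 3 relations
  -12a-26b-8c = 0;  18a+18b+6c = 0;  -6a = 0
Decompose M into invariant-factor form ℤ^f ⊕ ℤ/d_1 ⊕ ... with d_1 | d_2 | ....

Answer: M ≅ ℤ/2 ⊕ ℤ/6 ⊕ ℤ/6

Derivation:
rank_ℚ(R)=3; free=3−3=0
SNF(R) diag = [2, 6, 6] → torsion [2, 6, 6]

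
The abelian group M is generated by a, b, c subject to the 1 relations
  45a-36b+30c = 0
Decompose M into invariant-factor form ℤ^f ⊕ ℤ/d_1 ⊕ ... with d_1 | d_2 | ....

Answer: M ≅ ℤ^2 ⊕ ℤ/3

Derivation:
rank_ℚ(R)=1; free=3−1=2
SNF(R) diag = [3] → torsion [3]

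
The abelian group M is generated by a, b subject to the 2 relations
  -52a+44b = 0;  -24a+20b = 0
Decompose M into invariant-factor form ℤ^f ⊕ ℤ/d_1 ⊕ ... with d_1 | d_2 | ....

rank_ℚ(R)=2; free=2−2=0
SNF(R) diag = [4, 4] → torsion [4, 4]

Answer: M ≅ ℤ/4 ⊕ ℤ/4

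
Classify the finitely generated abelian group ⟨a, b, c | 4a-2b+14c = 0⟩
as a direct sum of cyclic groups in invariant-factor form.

rank_ℚ(R)=1; free=3−1=2
SNF(R) diag = [2] → torsion [2]

Answer: M ≅ ℤ^2 ⊕ ℤ/2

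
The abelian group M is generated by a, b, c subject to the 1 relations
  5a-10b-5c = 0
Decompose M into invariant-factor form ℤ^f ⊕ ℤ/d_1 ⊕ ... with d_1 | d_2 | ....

Answer: M ≅ ℤ^2 ⊕ ℤ/5

Derivation:
rank_ℚ(R)=1; free=3−1=2
SNF(R) diag = [5] → torsion [5]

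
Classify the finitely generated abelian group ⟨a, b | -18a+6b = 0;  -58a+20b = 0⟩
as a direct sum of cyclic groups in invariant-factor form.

Answer: M ≅ ℤ/2 ⊕ ℤ/6

Derivation:
rank_ℚ(R)=2; free=2−2=0
SNF(R) diag = [2, 6] → torsion [2, 6]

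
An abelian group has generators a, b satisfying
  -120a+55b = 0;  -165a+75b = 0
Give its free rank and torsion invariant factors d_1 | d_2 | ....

rank_ℚ(R)=2; free=2−2=0
SNF(R) diag = [5, 15] → torsion [5, 15]

Answer: M ≅ ℤ/5 ⊕ ℤ/15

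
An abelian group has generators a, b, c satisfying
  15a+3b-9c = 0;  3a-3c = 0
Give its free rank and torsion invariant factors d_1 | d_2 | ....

rank_ℚ(R)=2; free=3−2=1
SNF(R) diag = [3, 3] → torsion [3, 3]

Answer: M ≅ ℤ^1 ⊕ ℤ/3 ⊕ ℤ/3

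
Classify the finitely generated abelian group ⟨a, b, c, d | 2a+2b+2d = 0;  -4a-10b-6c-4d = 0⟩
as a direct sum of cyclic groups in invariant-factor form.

Answer: M ≅ ℤ^2 ⊕ ℤ/2 ⊕ ℤ/6

Derivation:
rank_ℚ(R)=2; free=4−2=2
SNF(R) diag = [2, 6] → torsion [2, 6]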